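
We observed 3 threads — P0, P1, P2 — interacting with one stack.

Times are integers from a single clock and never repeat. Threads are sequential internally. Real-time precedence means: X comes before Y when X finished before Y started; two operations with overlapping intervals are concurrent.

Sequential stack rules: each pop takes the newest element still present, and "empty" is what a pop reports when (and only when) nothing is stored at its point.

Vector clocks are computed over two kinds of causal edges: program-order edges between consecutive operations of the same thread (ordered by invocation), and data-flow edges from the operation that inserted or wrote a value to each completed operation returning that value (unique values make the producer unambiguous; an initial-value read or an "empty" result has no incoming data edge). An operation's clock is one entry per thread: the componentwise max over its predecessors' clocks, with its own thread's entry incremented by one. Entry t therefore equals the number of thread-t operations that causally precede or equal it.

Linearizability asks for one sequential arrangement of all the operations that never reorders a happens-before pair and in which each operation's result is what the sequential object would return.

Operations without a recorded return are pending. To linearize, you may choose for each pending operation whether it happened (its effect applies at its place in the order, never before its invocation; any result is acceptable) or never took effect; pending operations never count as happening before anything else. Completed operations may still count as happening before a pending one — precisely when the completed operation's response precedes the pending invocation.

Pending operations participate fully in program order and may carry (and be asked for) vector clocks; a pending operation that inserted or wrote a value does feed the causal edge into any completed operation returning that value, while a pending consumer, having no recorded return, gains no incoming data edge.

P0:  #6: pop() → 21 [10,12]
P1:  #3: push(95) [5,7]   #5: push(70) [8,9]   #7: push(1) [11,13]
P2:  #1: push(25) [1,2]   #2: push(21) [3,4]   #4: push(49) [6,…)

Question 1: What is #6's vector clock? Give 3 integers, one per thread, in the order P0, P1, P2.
Answer: (1, 0, 2)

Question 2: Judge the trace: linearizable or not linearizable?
not linearizable

cut after 11 events: linearizable; cut after 12 events (#6 responds, time 12): not linearizable
exactly one order of the 5 completed ops respects real time; the stack replay fails
including or dropping the 2 pending operations (#4, #7) in any combination fails
one such order, #1, #2, #3, #5, #6 (pending dropped), breaks at step 5 where #6 pop() → 21 is illegal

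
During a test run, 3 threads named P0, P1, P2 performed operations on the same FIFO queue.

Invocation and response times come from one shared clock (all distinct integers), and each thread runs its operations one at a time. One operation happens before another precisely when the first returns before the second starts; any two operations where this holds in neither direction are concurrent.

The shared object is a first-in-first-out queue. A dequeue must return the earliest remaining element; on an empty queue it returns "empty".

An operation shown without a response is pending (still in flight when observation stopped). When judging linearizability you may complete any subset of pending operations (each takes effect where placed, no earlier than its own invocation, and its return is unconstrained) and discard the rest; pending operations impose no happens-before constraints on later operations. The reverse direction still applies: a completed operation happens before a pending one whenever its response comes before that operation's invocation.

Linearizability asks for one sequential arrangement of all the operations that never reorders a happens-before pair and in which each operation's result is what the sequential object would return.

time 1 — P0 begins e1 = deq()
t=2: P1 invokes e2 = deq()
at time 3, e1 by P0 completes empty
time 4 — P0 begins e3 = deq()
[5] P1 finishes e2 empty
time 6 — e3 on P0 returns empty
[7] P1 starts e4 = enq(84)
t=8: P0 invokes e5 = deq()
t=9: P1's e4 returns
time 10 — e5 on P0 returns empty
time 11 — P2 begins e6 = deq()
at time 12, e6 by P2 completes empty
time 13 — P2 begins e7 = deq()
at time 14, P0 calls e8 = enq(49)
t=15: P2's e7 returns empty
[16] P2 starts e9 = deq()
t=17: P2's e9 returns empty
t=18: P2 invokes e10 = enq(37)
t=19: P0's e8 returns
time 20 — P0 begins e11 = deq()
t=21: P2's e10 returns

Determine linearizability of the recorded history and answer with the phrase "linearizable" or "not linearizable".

through event 11 a valid linearization exists; event 12 (e6 responding at time 12) ends that
all 6 real-time-respecting orders fail — 6 completed FIFO queue operations, no legal replay
for example e1, e2, e3, e4, e5, e6 fails at step 5: e5 deq() → empty is not legal there
for example e1, e2, e3, e5, e4, e6 fails at step 6: e6 deq() → empty is not legal there

not linearizable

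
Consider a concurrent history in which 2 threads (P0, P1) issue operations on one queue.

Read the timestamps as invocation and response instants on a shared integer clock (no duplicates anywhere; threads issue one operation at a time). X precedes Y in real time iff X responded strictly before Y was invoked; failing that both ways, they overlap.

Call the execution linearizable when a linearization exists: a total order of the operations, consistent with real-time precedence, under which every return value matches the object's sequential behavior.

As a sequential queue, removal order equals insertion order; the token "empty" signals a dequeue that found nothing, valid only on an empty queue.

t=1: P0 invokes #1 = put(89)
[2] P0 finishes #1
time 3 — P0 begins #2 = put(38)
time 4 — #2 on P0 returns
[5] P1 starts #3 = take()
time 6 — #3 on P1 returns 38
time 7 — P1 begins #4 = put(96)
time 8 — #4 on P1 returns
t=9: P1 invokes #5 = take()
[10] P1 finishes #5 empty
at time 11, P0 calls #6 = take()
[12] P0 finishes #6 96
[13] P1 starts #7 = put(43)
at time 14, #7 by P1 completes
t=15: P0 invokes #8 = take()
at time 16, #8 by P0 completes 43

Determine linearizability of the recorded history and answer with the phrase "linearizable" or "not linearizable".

events 1..5 are fine; event 6 — the response of #3 at time 6 — makes the prefix non-linearizable
exactly one order of the 3 completed ops respects real time; the queue replay fails
e.g. #1, #2, #3: illegal at step 3, since #3 take() → 38 cannot apply there

not linearizable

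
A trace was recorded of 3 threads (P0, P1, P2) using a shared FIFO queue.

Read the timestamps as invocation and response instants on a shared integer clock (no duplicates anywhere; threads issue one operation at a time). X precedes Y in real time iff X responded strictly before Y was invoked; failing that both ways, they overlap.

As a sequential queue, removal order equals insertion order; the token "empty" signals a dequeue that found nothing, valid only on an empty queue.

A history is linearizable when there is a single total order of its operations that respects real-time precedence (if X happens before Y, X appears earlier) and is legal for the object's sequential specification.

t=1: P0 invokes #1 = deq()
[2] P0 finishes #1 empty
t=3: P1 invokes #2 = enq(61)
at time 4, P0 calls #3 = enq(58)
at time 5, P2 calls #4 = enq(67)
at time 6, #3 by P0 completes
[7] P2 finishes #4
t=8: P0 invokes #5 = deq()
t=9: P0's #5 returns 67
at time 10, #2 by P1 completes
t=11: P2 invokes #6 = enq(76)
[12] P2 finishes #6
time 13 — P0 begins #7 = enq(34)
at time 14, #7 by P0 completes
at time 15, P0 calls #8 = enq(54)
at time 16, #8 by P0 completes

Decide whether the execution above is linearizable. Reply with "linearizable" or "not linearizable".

a witness: #1, #4, #2, #3, #5, #6, #7, #8
step 1: #1 deq() → empty — queue <>
step 2: #4 enq(67) — queue <67>
step 3: #2 enq(61) — queue <67,61>
step 4: #3 enq(58) — queue <67,61,58>
step 5: #5 deq() → 67 — queue <61,58>
step 6: #6 enq(76) — queue <61,58,76>
step 7: #7 enq(34) — queue <61,58,76,34>
step 8: #8 enq(54) — queue <61,58,76,34,54>

linearizable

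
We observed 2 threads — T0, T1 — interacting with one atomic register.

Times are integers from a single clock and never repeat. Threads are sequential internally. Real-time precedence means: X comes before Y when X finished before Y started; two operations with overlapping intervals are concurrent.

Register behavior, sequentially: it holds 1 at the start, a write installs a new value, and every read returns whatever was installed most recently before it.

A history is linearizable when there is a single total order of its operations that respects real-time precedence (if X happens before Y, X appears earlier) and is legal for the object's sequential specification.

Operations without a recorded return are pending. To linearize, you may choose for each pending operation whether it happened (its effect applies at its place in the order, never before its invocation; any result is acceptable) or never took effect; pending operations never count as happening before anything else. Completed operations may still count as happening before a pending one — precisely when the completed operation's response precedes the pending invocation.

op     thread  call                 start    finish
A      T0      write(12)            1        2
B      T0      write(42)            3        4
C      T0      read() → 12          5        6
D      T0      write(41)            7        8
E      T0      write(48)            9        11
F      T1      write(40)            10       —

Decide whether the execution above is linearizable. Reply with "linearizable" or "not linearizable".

events 1..5 are fine; event 6 — the response of C at time 6 — makes the prefix non-linearizable
exactly one order of the 3 completed ops respects real time; the atomic register replay fails
for example A, B, C fails at step 3: C read() → 12 is not legal there

not linearizable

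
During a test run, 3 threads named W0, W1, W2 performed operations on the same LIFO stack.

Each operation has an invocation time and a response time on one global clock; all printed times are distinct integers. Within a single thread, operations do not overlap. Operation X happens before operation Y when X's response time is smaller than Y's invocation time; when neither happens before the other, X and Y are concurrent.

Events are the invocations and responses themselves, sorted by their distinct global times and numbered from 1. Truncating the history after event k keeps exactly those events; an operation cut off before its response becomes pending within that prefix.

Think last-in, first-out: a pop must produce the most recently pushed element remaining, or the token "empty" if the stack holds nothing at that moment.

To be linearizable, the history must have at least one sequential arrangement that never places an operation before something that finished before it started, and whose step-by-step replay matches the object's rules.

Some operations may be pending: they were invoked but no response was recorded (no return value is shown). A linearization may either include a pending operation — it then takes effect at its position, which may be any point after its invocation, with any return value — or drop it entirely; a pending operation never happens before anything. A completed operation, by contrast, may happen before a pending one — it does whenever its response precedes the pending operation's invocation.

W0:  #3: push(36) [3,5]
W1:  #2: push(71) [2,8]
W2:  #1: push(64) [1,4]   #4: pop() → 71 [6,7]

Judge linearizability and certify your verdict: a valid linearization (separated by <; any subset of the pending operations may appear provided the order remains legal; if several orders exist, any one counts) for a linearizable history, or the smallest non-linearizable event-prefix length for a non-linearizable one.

linearizable — witness: #1 < #3 < #2 < #4

step 1: #1 push(64) — stack <64>
step 2: #3 push(36) — stack <64,36>
step 3: #2 push(71) — stack <64,36,71>
step 4: #4 pop() → 71 — stack <64,36>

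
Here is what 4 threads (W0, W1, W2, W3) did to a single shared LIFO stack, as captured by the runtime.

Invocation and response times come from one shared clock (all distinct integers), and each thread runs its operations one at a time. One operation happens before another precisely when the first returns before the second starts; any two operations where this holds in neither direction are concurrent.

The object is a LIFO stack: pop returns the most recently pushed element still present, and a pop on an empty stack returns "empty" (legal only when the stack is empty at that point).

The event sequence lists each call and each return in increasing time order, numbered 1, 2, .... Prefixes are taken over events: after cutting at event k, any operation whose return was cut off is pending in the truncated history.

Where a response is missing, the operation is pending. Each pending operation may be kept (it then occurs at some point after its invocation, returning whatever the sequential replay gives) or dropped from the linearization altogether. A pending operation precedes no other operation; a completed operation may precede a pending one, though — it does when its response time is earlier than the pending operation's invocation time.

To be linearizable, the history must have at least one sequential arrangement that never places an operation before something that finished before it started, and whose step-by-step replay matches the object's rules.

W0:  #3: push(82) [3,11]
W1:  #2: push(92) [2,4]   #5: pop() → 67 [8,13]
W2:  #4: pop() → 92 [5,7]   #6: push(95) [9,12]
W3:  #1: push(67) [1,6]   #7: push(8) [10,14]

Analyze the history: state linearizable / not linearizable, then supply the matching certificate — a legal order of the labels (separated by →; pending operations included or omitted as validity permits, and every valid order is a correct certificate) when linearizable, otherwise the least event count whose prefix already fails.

linearizable — witness: #1 → #2 → #4 → #5 → #3 → #6 → #7

step 1: #1 push(67) — stack <67>
step 2: #2 push(92) — stack <67,92>
step 3: #4 pop() → 92 — stack <67>
step 4: #5 pop() → 67 — stack <>
step 5: #3 push(82) — stack <82>
step 6: #6 push(95) — stack <82,95>
step 7: #7 push(8) — stack <82,95,8>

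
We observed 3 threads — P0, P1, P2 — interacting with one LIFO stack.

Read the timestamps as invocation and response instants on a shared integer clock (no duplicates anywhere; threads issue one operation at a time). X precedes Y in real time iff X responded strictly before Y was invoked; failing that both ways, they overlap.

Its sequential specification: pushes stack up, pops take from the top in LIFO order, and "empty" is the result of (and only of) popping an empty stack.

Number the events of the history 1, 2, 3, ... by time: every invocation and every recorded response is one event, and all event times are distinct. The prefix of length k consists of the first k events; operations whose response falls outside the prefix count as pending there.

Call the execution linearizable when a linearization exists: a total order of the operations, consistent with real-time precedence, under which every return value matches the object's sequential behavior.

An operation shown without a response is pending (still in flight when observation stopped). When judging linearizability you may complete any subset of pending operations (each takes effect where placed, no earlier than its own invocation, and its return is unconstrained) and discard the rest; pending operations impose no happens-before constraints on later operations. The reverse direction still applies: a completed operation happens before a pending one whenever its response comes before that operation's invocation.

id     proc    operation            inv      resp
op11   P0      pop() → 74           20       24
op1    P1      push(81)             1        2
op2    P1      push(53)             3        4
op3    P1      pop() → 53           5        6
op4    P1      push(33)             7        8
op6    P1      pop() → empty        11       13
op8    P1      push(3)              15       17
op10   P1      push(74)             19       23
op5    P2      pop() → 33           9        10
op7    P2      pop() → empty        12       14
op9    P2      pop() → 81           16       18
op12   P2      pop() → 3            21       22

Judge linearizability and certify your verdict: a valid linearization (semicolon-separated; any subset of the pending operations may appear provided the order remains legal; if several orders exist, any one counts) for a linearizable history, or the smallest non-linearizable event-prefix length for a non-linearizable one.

events 1..13 are fine; event 14 — the response of op7 at time 14 — makes the prefix non-linearizable
checked exhaustively: 2 real-time-consistent orders of 7 completed operations, zero legal LIFO stack replays
sample order op1, op2, op3, op4, op5, op6, op7 stalls at step 6 — op6 pop() → empty has no legal effect
sample order op1, op2, op3, op4, op5, op7, op6 stalls at step 6 — op7 pop() → empty has no legal effect

not linearizable — minimal violating prefix: 14 events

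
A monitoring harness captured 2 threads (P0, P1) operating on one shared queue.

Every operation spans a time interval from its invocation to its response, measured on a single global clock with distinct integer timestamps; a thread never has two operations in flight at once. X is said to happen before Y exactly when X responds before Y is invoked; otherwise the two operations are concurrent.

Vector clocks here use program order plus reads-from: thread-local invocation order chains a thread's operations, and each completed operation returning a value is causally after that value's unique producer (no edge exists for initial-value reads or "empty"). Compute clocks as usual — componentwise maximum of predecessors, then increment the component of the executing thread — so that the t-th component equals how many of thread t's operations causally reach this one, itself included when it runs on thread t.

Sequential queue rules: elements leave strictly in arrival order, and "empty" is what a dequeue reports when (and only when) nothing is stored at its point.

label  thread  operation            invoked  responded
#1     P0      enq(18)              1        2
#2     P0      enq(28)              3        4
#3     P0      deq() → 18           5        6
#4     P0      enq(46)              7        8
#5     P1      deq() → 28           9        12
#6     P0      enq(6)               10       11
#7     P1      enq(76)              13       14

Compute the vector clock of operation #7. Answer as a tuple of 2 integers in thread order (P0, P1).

#1, invoked 1, has no incoming edges; only P0's bump applies → (1, 0)
#2, invoked 3, takes VC(#1)=(1, 0) under max, adds 1 for P0 → (2, 0)
#5, invoked 9, takes VC(#2)=(2, 0) under max, adds 1 for P1 → (2, 1)
#3, invoked 5, takes VC(#1)=(1, 0), VC(#2)=(2, 0) under max, adds 1 for P0 → (3, 0)
#7, invoked 13, takes VC(#5)=(2, 1) under max, adds 1 for P1 → (2, 2)
#4, invoked 7, takes VC(#3)=(3, 0) under max, adds 1 for P0 → (4, 0)
#6, invoked 10, takes VC(#4)=(4, 0) under max, adds 1 for P0 → (5, 0)
target: VC(#7) = (2, 2)

(2, 2)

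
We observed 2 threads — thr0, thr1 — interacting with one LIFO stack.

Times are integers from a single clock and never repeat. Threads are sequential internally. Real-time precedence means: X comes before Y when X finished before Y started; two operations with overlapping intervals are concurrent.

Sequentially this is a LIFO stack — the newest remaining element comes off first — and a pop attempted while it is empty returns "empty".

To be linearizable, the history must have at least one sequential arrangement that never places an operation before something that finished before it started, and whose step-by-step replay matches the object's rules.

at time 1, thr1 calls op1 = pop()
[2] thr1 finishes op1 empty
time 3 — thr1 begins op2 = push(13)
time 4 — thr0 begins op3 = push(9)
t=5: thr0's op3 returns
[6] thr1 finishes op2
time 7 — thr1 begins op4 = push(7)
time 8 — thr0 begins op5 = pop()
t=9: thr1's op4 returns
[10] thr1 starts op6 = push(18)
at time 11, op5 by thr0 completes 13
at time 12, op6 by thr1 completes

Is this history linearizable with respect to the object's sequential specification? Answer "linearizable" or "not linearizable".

linearizable

witness order: op1, op3, op2, op5, op4, op6
1. op1 pop() → empty, leaving stack <>
2. op3 push(9), leaving stack <9>
3. op2 push(13), leaving stack <9,13>
4. op5 pop() → 13, leaving stack <9>
5. op4 push(7), leaving stack <9,7>
6. op6 push(18), leaving stack <9,7,18>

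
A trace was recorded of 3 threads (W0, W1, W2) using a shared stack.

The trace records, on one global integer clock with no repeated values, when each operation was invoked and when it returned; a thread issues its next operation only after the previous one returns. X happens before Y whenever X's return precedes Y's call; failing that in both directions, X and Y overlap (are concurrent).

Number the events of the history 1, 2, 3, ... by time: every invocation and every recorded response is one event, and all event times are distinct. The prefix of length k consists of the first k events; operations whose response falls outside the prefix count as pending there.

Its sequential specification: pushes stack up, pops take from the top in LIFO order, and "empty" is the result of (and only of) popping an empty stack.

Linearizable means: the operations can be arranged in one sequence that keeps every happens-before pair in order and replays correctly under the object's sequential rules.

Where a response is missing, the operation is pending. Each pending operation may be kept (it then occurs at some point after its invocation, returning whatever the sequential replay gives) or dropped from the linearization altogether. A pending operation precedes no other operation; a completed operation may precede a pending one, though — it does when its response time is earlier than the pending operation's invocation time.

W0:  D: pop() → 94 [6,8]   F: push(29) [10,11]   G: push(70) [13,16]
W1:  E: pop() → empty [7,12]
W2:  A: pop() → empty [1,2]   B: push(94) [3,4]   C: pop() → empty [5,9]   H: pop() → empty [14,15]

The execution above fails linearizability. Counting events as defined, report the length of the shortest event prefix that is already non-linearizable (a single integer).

15

a valid linearization of events 1..14 exists, for instance A, B, D, C, E, F:
after step 1 (A pop() → empty): stack <>
after step 2 (B push(94)): stack <94>
after step 3 (D pop() → 94): stack <>
after step 4 (C pop() → empty): stack <>
after step 5 (E pop() → empty): stack <>
after step 6 (F push(29)): stack <29>
once event 15 joins (H's response, time 15), exhaustive search finds no witness
no escape via the 1 pending operation (G): every completion choice fails
sample order A, B, C, D, E, F, H (pending dropped) stalls at step 3 — C pop() → empty has no legal effect
sample order A, B, C, D, F, E, H (pending dropped) stalls at step 3 — C pop() → empty has no legal effect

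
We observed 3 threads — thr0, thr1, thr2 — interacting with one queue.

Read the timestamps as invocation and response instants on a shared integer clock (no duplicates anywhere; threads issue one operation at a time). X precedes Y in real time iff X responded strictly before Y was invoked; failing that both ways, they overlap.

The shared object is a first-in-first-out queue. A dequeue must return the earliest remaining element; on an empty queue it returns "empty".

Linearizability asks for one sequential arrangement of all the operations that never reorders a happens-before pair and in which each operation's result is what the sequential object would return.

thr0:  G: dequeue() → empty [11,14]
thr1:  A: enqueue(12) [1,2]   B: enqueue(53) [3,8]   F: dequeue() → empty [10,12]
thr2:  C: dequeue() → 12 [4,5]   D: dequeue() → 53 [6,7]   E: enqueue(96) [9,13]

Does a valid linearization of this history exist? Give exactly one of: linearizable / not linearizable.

linearizable

one valid linearization: A, B, C, D, F, G, E
after step 1 (A enqueue(12)): queue <12>
after step 2 (B enqueue(53)): queue <12,53>
after step 3 (C dequeue() → 12): queue <53>
after step 4 (D dequeue() → 53): queue <>
after step 5 (F dequeue() → empty): queue <>
after step 6 (G dequeue() → empty): queue <>
after step 7 (E enqueue(96)): queue <96>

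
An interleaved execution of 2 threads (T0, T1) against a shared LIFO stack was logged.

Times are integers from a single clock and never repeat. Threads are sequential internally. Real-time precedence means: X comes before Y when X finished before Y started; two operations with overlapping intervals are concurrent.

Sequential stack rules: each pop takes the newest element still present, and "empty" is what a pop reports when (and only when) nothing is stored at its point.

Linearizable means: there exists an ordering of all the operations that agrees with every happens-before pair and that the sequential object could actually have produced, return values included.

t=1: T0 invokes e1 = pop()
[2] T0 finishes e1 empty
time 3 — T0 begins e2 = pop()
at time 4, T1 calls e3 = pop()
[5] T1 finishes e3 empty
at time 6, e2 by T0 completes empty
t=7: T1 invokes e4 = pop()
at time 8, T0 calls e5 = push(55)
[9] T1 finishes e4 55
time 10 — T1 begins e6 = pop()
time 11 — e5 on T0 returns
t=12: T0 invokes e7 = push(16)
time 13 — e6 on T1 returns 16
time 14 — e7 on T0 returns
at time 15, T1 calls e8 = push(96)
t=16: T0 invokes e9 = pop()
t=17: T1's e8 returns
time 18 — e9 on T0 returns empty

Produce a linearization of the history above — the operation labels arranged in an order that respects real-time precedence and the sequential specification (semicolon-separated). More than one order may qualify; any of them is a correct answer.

after step 1 (e1 pop() → empty): stack <>
after step 2 (e2 pop() → empty): stack <>
after step 3 (e3 pop() → empty): stack <>
after step 4 (e5 push(55)): stack <55>
after step 5 (e4 pop() → 55): stack <>
after step 6 (e7 push(16)): stack <16>
after step 7 (e6 pop() → 16): stack <>
after step 8 (e9 pop() → empty): stack <>
after step 9 (e8 push(96)): stack <96>

e1; e2; e3; e5; e4; e7; e6; e9; e8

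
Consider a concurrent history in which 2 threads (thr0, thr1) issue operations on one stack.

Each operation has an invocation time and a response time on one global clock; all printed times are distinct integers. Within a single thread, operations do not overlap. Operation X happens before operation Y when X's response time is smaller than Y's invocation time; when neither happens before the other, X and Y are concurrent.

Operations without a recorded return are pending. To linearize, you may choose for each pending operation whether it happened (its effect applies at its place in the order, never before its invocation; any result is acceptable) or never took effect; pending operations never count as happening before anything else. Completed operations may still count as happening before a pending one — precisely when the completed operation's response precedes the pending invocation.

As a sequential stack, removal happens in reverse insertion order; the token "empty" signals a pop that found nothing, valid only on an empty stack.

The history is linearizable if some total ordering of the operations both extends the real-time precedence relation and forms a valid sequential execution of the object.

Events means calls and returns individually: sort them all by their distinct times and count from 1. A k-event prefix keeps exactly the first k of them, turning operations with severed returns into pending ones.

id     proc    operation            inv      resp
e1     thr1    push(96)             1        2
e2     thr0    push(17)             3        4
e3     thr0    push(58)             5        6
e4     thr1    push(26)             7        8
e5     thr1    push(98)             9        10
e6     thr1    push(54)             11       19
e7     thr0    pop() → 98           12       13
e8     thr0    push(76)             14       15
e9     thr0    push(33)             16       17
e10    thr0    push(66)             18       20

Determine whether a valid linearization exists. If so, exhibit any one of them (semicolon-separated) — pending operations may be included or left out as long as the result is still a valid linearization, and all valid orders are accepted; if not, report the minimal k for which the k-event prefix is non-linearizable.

linearizable — witness: e1; e2; e3; e4; e5; e7; e6; e8; e9; e10

after step 1 (e1 push(96)): stack <96>
after step 2 (e2 push(17)): stack <96,17>
after step 3 (e3 push(58)): stack <96,17,58>
after step 4 (e4 push(26)): stack <96,17,58,26>
after step 5 (e5 push(98)): stack <96,17,58,26,98>
after step 6 (e7 pop() → 98): stack <96,17,58,26>
after step 7 (e6 push(54)): stack <96,17,58,26,54>
after step 8 (e8 push(76)): stack <96,17,58,26,54,76>
after step 9 (e9 push(33)): stack <96,17,58,26,54,76,33>
after step 10 (e10 push(66)): stack <96,17,58,26,54,76,33,66>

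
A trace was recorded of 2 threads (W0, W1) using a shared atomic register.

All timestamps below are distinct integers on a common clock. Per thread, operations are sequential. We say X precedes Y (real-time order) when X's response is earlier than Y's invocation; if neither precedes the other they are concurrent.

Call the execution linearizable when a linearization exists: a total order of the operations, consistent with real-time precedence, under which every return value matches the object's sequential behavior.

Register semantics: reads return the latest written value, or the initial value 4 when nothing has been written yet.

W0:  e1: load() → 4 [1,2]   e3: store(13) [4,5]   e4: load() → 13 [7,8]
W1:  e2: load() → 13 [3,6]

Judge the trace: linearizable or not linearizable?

linearizable

a witness: e1, e3, e2, e4
after step 1 (e1 load() → 4): value 4
after step 2 (e3 store(13)): value 13
after step 3 (e2 load() → 13): value 13
after step 4 (e4 load() → 13): value 13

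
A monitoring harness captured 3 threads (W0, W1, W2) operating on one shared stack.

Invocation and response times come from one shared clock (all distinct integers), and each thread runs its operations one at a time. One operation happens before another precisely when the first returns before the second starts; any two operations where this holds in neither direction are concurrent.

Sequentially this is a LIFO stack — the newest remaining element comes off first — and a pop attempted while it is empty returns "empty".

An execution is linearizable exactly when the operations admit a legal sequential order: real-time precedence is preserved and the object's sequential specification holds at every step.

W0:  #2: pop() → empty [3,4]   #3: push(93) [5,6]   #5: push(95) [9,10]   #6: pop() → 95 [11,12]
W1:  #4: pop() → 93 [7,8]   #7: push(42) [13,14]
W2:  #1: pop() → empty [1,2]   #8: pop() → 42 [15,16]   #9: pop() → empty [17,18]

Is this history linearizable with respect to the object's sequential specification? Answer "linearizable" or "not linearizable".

witness order: #1, #2, #3, #4, #5, #6, #7, #8, #9
after step 1 (#1 pop() → empty): stack <>
after step 2 (#2 pop() → empty): stack <>
after step 3 (#3 push(93)): stack <93>
after step 4 (#4 pop() → 93): stack <>
after step 5 (#5 push(95)): stack <95>
after step 6 (#6 pop() → 95): stack <>
after step 7 (#7 push(42)): stack <42>
after step 8 (#8 pop() → 42): stack <>
after step 9 (#9 pop() → empty): stack <>

linearizable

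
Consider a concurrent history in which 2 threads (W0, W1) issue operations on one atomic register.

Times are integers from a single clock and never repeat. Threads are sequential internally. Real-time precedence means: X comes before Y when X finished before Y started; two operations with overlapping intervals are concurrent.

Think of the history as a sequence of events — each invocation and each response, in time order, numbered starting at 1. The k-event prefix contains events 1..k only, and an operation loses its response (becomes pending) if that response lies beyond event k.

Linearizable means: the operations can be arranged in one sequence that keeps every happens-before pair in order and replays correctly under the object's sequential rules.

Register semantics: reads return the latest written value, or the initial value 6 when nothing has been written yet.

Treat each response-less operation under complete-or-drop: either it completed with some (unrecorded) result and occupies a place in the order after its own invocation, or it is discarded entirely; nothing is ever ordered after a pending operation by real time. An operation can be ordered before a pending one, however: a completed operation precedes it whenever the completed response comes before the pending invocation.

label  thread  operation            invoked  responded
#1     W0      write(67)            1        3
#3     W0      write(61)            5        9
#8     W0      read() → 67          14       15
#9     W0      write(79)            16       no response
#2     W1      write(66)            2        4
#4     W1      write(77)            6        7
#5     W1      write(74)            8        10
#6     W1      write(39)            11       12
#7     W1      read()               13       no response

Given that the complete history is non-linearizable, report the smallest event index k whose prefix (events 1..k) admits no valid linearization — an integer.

15

events 1..14 are linearizable; a witness order is #1, #2, #3, #4, #5, #6:
step 1: #1 write(67) — value 67
step 2: #2 write(66) — value 66
step 3: #3 write(61) — value 61
step 4: #4 write(77) — value 77
step 5: #5 write(74) — value 74
step 6: #6 write(39) — value 39
adding event 15 (#8 responds at 15) leaves no legal real-time order
no escape via the 1 pending operation (#7): every completion choice fails
e.g. #1, #2, #3, #4, #5, #6, #8 (pending dropped): illegal at step 7, since #8 read() → 67 cannot apply there
e.g. #1, #2, #4, #3, #5, #6, #8 (pending dropped): illegal at step 7, since #8 read() → 67 cannot apply there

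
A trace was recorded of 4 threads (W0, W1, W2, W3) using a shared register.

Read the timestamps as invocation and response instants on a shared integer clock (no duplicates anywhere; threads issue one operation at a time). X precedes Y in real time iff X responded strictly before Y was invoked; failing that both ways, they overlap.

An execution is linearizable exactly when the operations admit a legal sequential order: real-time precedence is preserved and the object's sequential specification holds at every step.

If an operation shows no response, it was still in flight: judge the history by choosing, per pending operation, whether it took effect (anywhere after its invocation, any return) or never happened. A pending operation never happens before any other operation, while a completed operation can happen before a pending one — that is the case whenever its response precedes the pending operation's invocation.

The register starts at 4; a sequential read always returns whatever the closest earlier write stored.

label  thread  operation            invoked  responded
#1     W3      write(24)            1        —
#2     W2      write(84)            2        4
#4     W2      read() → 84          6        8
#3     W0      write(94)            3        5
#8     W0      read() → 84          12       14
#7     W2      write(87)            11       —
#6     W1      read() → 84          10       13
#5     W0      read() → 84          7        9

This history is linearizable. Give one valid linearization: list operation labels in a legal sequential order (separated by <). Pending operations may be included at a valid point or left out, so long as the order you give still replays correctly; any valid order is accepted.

#1 < #3 < #2 < #4 < #5 < #6 < #8

1. #1 write(24) (pending, included), leaving value 24
2. #3 write(94), leaving value 94
3. #2 write(84), leaving value 84
4. #4 read() → 84, leaving value 84
5. #5 read() → 84, leaving value 84
6. #6 read() → 84, leaving value 84
7. #8 read() → 84, leaving value 84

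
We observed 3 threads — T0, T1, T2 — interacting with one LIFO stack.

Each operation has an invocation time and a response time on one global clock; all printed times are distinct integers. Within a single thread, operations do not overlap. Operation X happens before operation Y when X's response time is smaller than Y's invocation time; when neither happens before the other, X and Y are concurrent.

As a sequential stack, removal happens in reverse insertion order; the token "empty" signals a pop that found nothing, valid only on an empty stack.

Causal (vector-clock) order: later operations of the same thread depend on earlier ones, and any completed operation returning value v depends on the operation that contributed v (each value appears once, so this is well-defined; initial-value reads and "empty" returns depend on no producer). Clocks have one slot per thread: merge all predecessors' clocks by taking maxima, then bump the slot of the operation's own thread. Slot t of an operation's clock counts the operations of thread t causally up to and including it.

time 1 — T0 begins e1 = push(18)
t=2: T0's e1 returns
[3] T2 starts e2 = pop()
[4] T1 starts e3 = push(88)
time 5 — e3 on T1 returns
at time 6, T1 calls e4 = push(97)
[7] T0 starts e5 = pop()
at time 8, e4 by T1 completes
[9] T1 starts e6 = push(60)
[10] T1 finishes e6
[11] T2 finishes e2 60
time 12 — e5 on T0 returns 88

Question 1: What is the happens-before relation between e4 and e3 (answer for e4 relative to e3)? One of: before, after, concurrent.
after

e4 spans [6,8], e3 spans [4,5]
resp(e3)=5 < inv(e4)=6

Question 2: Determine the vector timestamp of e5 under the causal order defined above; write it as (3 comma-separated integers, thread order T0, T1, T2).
(2, 1, 0)

e3, invoked 4, has no incoming edges; only T1's bump applies → (0, 1, 0)
e1, invoked 1, has no incoming edges; only T0's bump applies → (1, 0, 0)
e4, invoked 6, takes VC(e3)=(0, 1, 0) under max, adds 1 for T1 → (0, 2, 0)
e6, invoked 9, takes VC(e4)=(0, 2, 0) under max, adds 1 for T1 → (0, 3, 0)
e5, invoked 7, takes VC(e1)=(1, 0, 0), VC(e3)=(0, 1, 0) under max, adds 1 for T0 → (2, 1, 0)
e2, invoked 3, takes VC(e6)=(0, 3, 0) under max, adds 1 for T2 → (0, 3, 1)
target: VC(e5) = (2, 1, 0)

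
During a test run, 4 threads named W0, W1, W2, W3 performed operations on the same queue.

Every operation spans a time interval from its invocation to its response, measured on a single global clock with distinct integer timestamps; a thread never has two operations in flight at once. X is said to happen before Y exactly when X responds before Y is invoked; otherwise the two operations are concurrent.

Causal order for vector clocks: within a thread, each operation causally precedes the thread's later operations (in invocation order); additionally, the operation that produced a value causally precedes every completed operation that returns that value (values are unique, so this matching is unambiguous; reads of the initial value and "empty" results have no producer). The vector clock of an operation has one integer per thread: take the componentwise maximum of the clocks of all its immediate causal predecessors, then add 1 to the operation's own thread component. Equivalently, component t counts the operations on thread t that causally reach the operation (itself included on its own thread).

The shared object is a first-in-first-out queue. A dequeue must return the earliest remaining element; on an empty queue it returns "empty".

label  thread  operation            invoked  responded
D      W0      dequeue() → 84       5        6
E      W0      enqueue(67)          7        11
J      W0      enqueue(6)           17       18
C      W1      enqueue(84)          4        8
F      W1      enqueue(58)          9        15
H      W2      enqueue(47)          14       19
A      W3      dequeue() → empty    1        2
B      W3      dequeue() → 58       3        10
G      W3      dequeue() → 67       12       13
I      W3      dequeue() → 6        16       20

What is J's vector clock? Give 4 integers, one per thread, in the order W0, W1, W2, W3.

VC(A, invoked at 1): no causal predecessors; +1 on W3 → (0, 0, 0, 1)
VC(H, invoked at 14): no causal predecessors; +1 on W2 → (0, 0, 1, 0)
VC(C, invoked at 4): no causal predecessors; +1 on W1 → (0, 1, 0, 0)
invoked at 9, F merges VC(C)=(0, 1, 0, 0) and bumps W1's slot → (0, 2, 0, 0)
invoked at 5, D merges VC(C)=(0, 1, 0, 0) and bumps W0's slot → (1, 1, 0, 0)
invoked at 7, E merges VC(D)=(1, 1, 0, 0) and bumps W0's slot → (2, 1, 0, 0)
invoked at 3, B merges VC(A)=(0, 0, 0, 1), VC(F)=(0, 2, 0, 0) and bumps W3's slot → (0, 2, 0, 2)
invoked at 17, J merges VC(E)=(2, 1, 0, 0) and bumps W0's slot → (3, 1, 0, 0)
invoked at 12, G merges VC(B)=(0, 2, 0, 2), VC(E)=(2, 1, 0, 0) and bumps W3's slot → (2, 2, 0, 3)
invoked at 16, I merges VC(G)=(2, 2, 0, 3), VC(J)=(3, 1, 0, 0) and bumps W3's slot → (3, 2, 0, 4)
target: VC(J) = (3, 1, 0, 0)

(3, 1, 0, 0)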